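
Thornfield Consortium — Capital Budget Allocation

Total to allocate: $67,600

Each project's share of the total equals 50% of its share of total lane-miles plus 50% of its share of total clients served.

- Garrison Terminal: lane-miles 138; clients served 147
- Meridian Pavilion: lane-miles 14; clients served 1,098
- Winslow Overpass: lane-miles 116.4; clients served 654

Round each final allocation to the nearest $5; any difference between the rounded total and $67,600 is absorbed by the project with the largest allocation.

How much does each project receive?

Garrison Terminal: $19,995; Meridian Pavilion: $21,305; Winslow Overpass: $26,300

Lane-miles total 268.4; clients served total 1,899.
Composite weights (50% lane-miles + 50% clients served): Garrison Terminal 0.2958; Meridian Pavilion 0.3152; Winslow Overpass 0.3890.
Unrounded shares: Garrison Terminal 19,994.97; Meridian Pavilion 21,306.17; Winslow Overpass 26,298.86.
At nearest $5: Garrison Terminal $19,995; Meridian Pavilion $21,305; Winslow Overpass $26,300. Sum = $67,600.
Rounded total matches; no reconciliation needed.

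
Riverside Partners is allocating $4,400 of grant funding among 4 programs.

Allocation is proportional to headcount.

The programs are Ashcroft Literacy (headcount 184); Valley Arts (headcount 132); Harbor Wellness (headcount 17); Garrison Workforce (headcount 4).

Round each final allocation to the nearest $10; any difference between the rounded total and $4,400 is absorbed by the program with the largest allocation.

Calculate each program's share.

Ashcroft Literacy: $2,410 · Valley Arts: $1,720 · Harbor Wellness: $220 · Garrison Workforce: $50

Combined headcount = 337.
Pro-rata amounts: Ashcroft Literacy 184/337 × $4,400 = 2,402.37; Valley Arts 132/337 × $4,400 = 1,723.44; Harbor Wellness 17/337 × $4,400 = 221.96; Garrison Workforce 4/337 × $4,400 = 52.23.
Rounded to nearest $10: Ashcroft Literacy $2,400; Valley Arts $1,720; Harbor Wellness $220; Garrison Workforce $50. Sum = $4,390.
Difference $4,400 − $4,390 = +$10 applied to largest allocation (Ashcroft Literacy): Ashcroft Literacy becomes $2,410.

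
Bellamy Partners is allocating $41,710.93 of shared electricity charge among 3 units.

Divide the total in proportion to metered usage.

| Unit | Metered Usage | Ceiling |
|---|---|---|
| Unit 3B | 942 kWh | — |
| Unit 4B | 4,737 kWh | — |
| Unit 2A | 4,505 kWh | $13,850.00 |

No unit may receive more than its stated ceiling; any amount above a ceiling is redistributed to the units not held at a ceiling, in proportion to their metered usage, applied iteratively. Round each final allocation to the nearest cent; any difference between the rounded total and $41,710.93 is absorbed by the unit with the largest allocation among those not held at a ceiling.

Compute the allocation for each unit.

Sum of metered usage: 10,184.
Pro-rata shares before constraints: Unit 3B 3,858.1791; Unit 4B 19,401.4803; Unit 2A 18,451.2706.
Held at cap: Unit 2A ($13,850.00); remaining pool $27,860.93 reallocated over remaining metered usage 5,679.
Remaining shares: Unit 3B 4,621.4115 → $4,621.41; Unit 4B 23,239.5185 → $23,239.52.

Unit 3B: $4,621.41 · Unit 4B: $23,239.52 · Unit 2A: $13,850.00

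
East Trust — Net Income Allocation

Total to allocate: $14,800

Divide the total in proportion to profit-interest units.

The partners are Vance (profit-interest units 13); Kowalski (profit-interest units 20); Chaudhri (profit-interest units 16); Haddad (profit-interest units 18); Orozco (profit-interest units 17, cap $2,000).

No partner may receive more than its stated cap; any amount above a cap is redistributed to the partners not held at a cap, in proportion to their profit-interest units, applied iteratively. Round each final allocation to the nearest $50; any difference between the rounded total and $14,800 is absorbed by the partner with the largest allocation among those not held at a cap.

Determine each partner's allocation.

Total profit-interest units = 84.
Proportional shares (ignoring caps): Vance 2,290.48; Kowalski 3,523.81; Chaudhri 2,819.05; Haddad 3,171.43; Orozco 2,995.24.
Capped: Orozco ($2,000); residual $12,800 reallocated over remaining profit-interest units 67.
Shares after redistribution: Vance 2,483.58 → $2,500; Kowalski 3,820.90 → $3,800; Chaudhri 3,056.72 → $3,050; Haddad 3,438.81 → $3,450.

Vance: $2,500; Kowalski: $3,800; Chaudhri: $3,050; Haddad: $3,450; Orozco: $2,000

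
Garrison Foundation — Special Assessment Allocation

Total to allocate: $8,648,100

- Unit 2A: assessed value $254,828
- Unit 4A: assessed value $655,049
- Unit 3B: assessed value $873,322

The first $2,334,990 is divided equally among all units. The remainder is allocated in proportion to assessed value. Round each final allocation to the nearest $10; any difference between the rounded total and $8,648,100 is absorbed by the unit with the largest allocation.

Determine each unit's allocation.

Unit 2A: $1,680,500 · Unit 4A: $3,097,420 · Unit 3B: $3,870,180

$2,334,990 shared equally gives $778,330 per unit.
Remainder $6,313,110 by assessed value (total 1,783,199): Unit 2A 902,174.80 → $902,170; Unit 4A 2,319,088.56 → $2,319,090; Unit 3B 3,091,846.65 → $3,091,850.
Totals: Unit 2A $778,330 + $902,170 = $1,680,500; Unit 4A $778,330 + $2,319,090 = $3,097,420; Unit 3B $778,330 + $3,091,850 = $3,870,180.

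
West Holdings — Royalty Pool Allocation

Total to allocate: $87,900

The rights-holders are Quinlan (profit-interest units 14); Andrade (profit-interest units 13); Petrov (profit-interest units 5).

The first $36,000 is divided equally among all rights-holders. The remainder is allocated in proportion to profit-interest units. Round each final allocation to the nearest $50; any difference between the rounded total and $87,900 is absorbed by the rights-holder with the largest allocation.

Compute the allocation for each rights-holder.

$36,000 shared equally gives $12,000 per rights-holder.
Remainder $51,900 by profit-interest units (total 32): Quinlan 22,706.25 → $22,700; Andrade 21,084.38 → $21,100; Petrov 8,109.38 → $8,100.
Totals: Quinlan $12,000 + $22,700 = $34,700; Andrade $12,000 + $21,100 = $33,100; Petrov $12,000 + $8,100 = $20,100.

Quinlan: $34,700 | Andrade: $33,100 | Petrov: $20,100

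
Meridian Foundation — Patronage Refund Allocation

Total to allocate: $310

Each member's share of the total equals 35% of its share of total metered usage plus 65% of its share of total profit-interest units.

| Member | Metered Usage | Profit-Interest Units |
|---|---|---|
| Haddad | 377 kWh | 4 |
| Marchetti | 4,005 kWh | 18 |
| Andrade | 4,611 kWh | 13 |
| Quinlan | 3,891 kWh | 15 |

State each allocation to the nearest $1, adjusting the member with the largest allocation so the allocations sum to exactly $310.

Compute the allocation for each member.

Totals — metered usage 12,884, profit-interest units 50.
Combined weights (35% metered usage + 65% profit-interest units): Haddad 0.0622; Marchetti 0.3428; Andrade 0.2943; Quinlan 0.3007.
Pro-rata amounts: Haddad 19.29; Marchetti 106.27; Andrade 91.22; Quinlan 93.22.
At nearest $1: Haddad $19; Marchetti $106; Andrade $91; Quinlan $93. Sum = $309.
Difference $310 − $309 = +$1 applied to largest allocation (Marchetti): Marchetti becomes $107.

Haddad: $19 · Marchetti: $107 · Andrade: $91 · Quinlan: $93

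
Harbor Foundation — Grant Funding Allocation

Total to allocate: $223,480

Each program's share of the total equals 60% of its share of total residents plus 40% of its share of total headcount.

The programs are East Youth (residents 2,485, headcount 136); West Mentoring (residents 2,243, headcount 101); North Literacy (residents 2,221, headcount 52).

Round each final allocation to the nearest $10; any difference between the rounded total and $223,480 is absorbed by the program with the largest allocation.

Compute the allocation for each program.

Residents total 6,949; headcount total 289.
Blended shares (60% residents + 40% headcount): East Youth 0.4028; West Mentoring 0.3335; North Literacy 0.2637.
Raw shares: East Youth 90,017.42; West Mentoring 74,521.76; North Literacy 58,940.82.
Rounded to nearest $10: East Youth $90,020; West Mentoring $74,520; North Literacy $58,940. Sum = $223,480.
Sum already equals the total — no adjustment.

East Youth: $90,020 · West Mentoring: $74,520 · North Literacy: $58,940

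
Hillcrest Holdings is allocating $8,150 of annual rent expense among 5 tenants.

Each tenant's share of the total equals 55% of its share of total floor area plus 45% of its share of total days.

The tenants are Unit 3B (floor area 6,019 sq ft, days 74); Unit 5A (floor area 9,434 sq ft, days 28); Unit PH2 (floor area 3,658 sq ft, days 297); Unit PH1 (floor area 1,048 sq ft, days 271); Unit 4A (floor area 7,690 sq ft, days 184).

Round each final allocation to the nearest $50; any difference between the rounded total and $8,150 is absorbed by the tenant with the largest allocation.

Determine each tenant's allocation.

Totals — floor area 27,849, days 854.
Combined weights (55% floor area + 45% days): Unit 3B 0.1579; Unit 5A 0.2011; Unit PH2 0.2287; Unit PH1 0.1635; Unit 4A 0.2488.
Proportional shares: Unit 3B 1,286.59; Unit 5A 1,638.72; Unit PH2 1,864.25; Unit PH1 1,332.49; Unit 4A 2,027.95.
Rounded to nearest $50: Unit 3B $1,300; Unit 5A $1,650; Unit PH2 $1,850; Unit PH1 $1,350; Unit 4A $2,050. Sum = $8,200.
Difference $8,150 − $8,200 = −$50 applied to largest allocation (Unit 4A): Unit 4A becomes $2,000.

Unit 3B: $1,300 | Unit 5A: $1,650 | Unit PH2: $1,850 | Unit PH1: $1,350 | Unit 4A: $2,000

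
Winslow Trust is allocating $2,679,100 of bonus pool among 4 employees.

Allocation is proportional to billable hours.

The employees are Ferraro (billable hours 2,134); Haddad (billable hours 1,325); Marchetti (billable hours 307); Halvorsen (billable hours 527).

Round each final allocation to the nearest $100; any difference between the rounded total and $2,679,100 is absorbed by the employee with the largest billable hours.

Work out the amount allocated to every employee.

Ferraro: $1,331,700 | Haddad: $826,900 | Marchetti: $191,600 | Halvorsen: $328,900

Sum of billable hours: 2,134 + 1,325 + 307 + 527 = 4,293.
Pro-rata amounts: Ferraro 1,331,749.22; Haddad 826,882.72; Marchetti 191,587.17; Halvorsen 328,880.90.
After rounding ($100): Ferraro $1,331,700; Haddad $826,900; Marchetti $191,600; Halvorsen $328,900. Sum = $2,679,100.
No rounding difference to absorb.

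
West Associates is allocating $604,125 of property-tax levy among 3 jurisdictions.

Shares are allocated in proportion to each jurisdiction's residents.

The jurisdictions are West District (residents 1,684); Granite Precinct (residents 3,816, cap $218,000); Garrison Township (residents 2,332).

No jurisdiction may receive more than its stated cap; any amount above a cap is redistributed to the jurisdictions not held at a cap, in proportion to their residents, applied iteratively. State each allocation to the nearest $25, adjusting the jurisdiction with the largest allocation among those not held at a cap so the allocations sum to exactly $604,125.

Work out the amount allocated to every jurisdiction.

West District: $161,900 | Granite Precinct: $218,000 | Garrison Township: $224,225

Residents total: 7,832.
Proportional shares (ignoring caps): West District 129,896.13; Granite Precinct 294,348.95; Garrison Township 179,879.92.
Capped: Granite Precinct ($218,000); balance $386,125 reallocated over remaining residents 4,016.
Shares after redistribution: West District 161,910.98 → $161,900; Garrison Township 224,214.02 → $224,225.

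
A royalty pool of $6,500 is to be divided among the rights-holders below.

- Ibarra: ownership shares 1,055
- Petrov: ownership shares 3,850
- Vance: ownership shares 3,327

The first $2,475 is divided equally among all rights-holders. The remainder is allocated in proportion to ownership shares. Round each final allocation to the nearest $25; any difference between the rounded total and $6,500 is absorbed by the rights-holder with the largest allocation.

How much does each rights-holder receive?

Ibarra: $1,350 · Petrov: $2,700 · Vance: $2,450

Equal tier: $2,475 ÷ 3 = $825 apiece.
Remainder $4,025 by ownership shares (total 8,232): Ibarra 515.84 → $525; Petrov 1,882.44 → $1,875; Vance 1,626.72 → $1,625.
Totals: Ibarra $825 + $525 = $1,350; Petrov $825 + $1,875 = $2,700; Vance $825 + $1,625 = $2,450.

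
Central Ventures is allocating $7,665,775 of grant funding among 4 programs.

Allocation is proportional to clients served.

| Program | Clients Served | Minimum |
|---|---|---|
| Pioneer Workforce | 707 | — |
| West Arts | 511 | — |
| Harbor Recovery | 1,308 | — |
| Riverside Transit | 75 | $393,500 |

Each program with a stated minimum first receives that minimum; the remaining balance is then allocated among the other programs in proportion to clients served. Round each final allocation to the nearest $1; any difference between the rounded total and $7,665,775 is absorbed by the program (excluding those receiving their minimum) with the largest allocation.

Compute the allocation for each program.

Minimums first: Riverside Transit $393,500. Remaining pool $7,272,275.
Remaining pool split over remaining clients served 2,526: Pioneer Workforce 2,035,430.89 → $2,035,431; West Arts 1,471,153.02 → $1,471,153; Harbor Recovery 3,765,691.09 → $3,765,691.

Pioneer Workforce: $2,035,431; West Arts: $1,471,153; Harbor Recovery: $3,765,691; Riverside Transit: $393,500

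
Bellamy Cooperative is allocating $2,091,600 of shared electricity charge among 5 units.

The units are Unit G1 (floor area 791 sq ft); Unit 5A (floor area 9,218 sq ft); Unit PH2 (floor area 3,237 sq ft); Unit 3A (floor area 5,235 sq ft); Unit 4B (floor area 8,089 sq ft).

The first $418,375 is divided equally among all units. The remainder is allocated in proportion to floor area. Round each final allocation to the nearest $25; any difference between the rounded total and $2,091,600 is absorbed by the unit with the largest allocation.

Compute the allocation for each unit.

$418,375 shared equally gives $83,675 per unit.
Remainder $1,673,225 by floor area (total 26,570): Unit G1 49,812.61 → $49,825; Unit 5A 580,496.35 → $580,500; Unit PH2 203,847.55 → $203,850; Unit 3A 329,670.04 → $329,675; Unit 4B 509,398.46 → $509,400.
Rounding difference −$25 on remainder applied to Unit 5A.
Totals: Unit G1 $83,675 + $49,825 = $133,500; Unit 5A $83,675 + $580,475 = $664,150; Unit PH2 $83,675 + $203,850 = $287,525; Unit 3A $83,675 + $329,675 = $413,350; Unit 4B $83,675 + $509,400 = $593,075.

Unit G1: $133,500 · Unit 5A: $664,150 · Unit PH2: $287,525 · Unit 3A: $413,350 · Unit 4B: $593,075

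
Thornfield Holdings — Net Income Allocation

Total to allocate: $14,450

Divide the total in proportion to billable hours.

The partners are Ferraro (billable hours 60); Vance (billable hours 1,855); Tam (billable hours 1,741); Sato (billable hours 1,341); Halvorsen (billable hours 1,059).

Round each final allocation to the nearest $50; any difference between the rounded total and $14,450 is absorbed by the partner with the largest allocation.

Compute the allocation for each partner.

Ferraro: $150 | Vance: $4,400 | Tam: $4,150 | Sato: $3,200 | Halvorsen: $2,550

Combined billable hours = 6,056.
Raw shares: Ferraro 60/6,056 × $14,450 = 143.16; Vance 1,855/6,056 × $14,450 = 4,426.15; Tam 1,741/6,056 × $14,450 = 4,154.14; Sato 1,341/6,056 × $14,450 = 3,199.71; Halvorsen 1,059/6,056 × $14,450 = 2,526.84.
After rounding ($50): Ferraro $150; Vance $4,450; Tam $4,150; Sato $3,200; Halvorsen $2,550. Sum = $14,500.
Difference $14,450 − $14,500 = −$50 applied to largest allocation (Vance): Vance becomes $4,400.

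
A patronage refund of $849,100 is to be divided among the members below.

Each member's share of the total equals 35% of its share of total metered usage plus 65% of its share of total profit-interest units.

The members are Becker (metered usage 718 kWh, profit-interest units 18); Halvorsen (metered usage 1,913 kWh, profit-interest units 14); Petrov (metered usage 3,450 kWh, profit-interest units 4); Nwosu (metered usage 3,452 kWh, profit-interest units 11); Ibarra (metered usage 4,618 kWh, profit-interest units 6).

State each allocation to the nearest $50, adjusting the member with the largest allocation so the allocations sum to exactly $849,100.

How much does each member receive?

Becker: $202,550 · Halvorsen: $185,950 · Petrov: $114,100 · Nwosu: $187,050 · Ibarra: $159,450

Metered usage total 14,151; profit-interest units total 53.
Composite weights (35% metered usage + 65% profit-interest units): Becker 0.2385; Halvorsen 0.2190; Petrov 0.1344; Nwosu 0.2203; Ibarra 0.1878.
Pro-rata amounts: Becker 202,521.54; Halvorsen 185,963.76; Petrov 114,107.38; Nwosu 187,043.81; Ibarra 159,463.51.
After rounding ($50): Becker $202,500; Halvorsen $185,950; Petrov $114,100; Nwosu $187,050; Ibarra $159,450. Sum = $849,050.
Difference $849,100 − $849,050 = +$50 applied to largest allocation (Becker): Becker becomes $202,550.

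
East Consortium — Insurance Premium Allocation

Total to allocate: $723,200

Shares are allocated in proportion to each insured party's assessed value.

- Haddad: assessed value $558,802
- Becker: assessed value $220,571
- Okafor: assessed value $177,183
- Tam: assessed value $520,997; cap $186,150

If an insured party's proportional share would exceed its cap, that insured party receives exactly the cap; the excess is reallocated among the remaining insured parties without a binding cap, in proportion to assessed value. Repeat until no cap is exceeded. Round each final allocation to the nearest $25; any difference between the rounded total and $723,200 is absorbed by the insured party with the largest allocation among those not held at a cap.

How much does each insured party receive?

Sum of assessed value: 1,477,553.
Unconstrained shares: Haddad 273,510.06; Becker 107,960.22; Okafor 86,723.62; Tam 255,006.10.
Held at cap: Tam ($186,150); balance $537,050 reallocated over remaining assessed value 956,556.
Shares after redistribution: Haddad 313,734.50 → $313,725; Becker 123,837.66 → $123,850; Okafor 99,477.85 → $99,475.

Haddad: $313,725 · Becker: $123,850 · Okafor: $99,475 · Tam: $186,150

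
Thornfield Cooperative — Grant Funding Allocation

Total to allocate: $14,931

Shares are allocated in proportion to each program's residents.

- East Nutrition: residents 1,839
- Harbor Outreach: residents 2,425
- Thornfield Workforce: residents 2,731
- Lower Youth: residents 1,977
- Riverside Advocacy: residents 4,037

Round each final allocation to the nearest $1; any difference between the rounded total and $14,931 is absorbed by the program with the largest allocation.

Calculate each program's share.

East Nutrition: $2,111; Harbor Outreach: $2,783; Thornfield Workforce: $3,134; Lower Youth: $2,269; Riverside Advocacy: $4,634

Total residents = 13,009.
Raw shares: East Nutrition 1,839/13,009 × $14,931 = 2,110.70; Harbor Outreach 2,425/13,009 × $14,931 = 2,783.28; Thornfield Workforce 2,731/13,009 × $14,931 = 3,134.49; Lower Youth 1,977/13,009 × $14,931 = 2,269.09; Riverside Advocacy 4,037/13,009 × $14,931 = 4,633.44.
Rounded to nearest $1: East Nutrition $2,111; Harbor Outreach $2,783; Thornfield Workforce $3,134; Lower Youth $2,269; Riverside Advocacy $4,633. Sum = $14,930.
Difference $14,931 − $14,930 = +$1 applied to largest allocation (Riverside Advocacy): Riverside Advocacy becomes $4,634.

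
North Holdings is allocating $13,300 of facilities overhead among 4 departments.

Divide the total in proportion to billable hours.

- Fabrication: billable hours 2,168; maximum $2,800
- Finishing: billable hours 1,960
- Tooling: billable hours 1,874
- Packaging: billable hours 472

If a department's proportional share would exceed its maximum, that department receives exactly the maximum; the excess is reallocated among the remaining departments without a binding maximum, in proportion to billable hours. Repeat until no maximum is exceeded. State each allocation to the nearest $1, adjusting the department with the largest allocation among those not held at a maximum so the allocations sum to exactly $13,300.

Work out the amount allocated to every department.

Total billable hours = 6,474.
Unconstrained shares: Fabrication 4,453.88; Finishing 4,026.57; Tooling 3,849.89; Packaging 969.66.
Cap binds for Fabrication ($2,800); balance $10,500 reallocated over remaining billable hours 4,306.
Redistributed shares: Finishing 4,779.38 → $4,779; Tooling 4,569.67 → $4,570; Packaging 1,150.95 → $1,151.

Fabrication: $2,800 | Finishing: $4,779 | Tooling: $4,570 | Packaging: $1,151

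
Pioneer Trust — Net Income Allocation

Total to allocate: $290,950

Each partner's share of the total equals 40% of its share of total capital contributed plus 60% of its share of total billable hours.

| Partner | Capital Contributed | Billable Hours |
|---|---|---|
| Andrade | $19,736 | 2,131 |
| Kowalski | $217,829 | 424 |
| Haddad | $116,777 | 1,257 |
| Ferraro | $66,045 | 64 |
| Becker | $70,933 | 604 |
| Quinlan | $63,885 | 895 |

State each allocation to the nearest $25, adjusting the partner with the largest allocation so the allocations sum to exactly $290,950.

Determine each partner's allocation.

Andrade: $73,375 · Kowalski: $59,425 · Haddad: $65,300 · Ferraro: $15,925 · Becker: $34,475 · Quinlan: $42,450

Totals — capital contributed 555,205, billable hours 5,375.
Composite weights (40% capital contributed + 60% billable hours): Andrade 0.2521; Kowalski 0.2043; Haddad 0.2244; Ferraro 0.0547; Becker 0.1185; Quinlan 0.1459.
Unrounded shares: Andrade 73,347.90; Kowalski 59,431.23; Haddad 65,303.38; Ferraro 15,922.71; Becker 34,485.51; Quinlan 42,459.27.
After rounding ($25): Andrade $73,350; Kowalski $59,425; Haddad $65,300; Ferraro $15,925; Becker $34,475; Quinlan $42,450. Sum = $290,925.
Difference $290,950 − $290,925 = +$25 applied to largest allocation (Andrade): Andrade becomes $73,375.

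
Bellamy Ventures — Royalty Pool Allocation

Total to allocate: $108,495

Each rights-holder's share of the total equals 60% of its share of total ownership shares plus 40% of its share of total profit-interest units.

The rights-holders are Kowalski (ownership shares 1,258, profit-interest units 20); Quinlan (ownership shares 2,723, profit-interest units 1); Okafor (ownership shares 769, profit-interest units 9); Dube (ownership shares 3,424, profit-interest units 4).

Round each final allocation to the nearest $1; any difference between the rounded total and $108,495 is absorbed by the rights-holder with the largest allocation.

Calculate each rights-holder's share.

Totals — ownership shares 8,174, profit-interest units 34.
Composite weights (60% ownership shares + 40% profit-interest units): Kowalski 0.3276; Quinlan 0.2116; Okafor 0.1623; Dube 0.2984.
Pro-rata amounts: Kowalski 35,546.83; Quinlan 22,962.14; Okafor 17,611.95; Dube 32,374.07.
After rounding ($1): Kowalski $35,547; Quinlan $22,962; Okafor $17,612; Dube $32,374. Sum = $108,495.
No rounding difference to absorb.

Kowalski: $35,547 · Quinlan: $22,962 · Okafor: $17,612 · Dube: $32,374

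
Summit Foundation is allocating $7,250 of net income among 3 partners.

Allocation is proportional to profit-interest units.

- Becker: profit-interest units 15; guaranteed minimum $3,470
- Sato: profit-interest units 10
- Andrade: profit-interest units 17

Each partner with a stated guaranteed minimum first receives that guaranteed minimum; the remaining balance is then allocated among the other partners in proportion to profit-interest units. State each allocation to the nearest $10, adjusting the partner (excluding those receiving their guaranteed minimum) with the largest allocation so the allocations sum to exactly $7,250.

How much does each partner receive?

Becker: $3,470; Sato: $1,400; Andrade: $2,380

Fund the minimums — Becker $3,470. Balance $3,780.
Balance split over remaining profit-interest units 27: Sato 1,400.00 → $1,400; Andrade 2,380.00 → $2,380.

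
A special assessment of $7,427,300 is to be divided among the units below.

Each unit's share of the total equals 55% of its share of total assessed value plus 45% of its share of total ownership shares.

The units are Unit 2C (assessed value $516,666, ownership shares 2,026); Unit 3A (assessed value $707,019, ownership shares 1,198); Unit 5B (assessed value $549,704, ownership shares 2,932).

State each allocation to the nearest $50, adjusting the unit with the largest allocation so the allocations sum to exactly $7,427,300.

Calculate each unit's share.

Assessed value total 1,773,389; ownership shares total 6,156.
Blended shares (55% assessed value + 45% ownership shares): Unit 2C 0.3083; Unit 3A 0.3068; Unit 5B 0.3848.
Pro-rata amounts: Unit 2C 2,290,122.83; Unit 3A 2,279,055.31; Unit 5B 2,858,121.86.
Rounded to nearest $50: Unit 2C $2,290,100; Unit 3A $2,279,050; Unit 5B $2,858,100. Sum = $7,427,250.
Difference $7,427,300 − $7,427,250 = +$50 applied to largest allocation (Unit 5B): Unit 5B becomes $2,858,150.

Unit 2C: $2,290,100; Unit 3A: $2,279,050; Unit 5B: $2,858,150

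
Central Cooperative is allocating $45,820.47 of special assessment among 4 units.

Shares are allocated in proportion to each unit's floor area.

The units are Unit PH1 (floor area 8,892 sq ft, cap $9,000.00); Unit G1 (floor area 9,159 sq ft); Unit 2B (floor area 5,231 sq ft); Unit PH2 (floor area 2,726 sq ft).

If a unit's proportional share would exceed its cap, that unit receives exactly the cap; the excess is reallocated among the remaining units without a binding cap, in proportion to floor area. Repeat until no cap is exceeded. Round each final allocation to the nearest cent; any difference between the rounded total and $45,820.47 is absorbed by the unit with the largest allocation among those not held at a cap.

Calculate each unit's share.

Combined floor area = 26,008.
Pro-rata shares before constraints: Unit PH1 15,665.7805; Unit G1 16,136.1767; Unit 2B 9,215.8904; Unit PH2 4,802.6223.
Capped: Unit PH1 ($9,000.00); remaining pool $36,820.47 reallocated over remaining floor area 17,116.
Shares after redistribution: Unit G1 19,703.1248 → $19,703.12; Unit 2B 11,253.0894 → $11,253.09; Unit PH2 5,864.2557 → $5,864.26.

Unit PH1: $9,000.00 | Unit G1: $19,703.12 | Unit 2B: $11,253.09 | Unit PH2: $5,864.26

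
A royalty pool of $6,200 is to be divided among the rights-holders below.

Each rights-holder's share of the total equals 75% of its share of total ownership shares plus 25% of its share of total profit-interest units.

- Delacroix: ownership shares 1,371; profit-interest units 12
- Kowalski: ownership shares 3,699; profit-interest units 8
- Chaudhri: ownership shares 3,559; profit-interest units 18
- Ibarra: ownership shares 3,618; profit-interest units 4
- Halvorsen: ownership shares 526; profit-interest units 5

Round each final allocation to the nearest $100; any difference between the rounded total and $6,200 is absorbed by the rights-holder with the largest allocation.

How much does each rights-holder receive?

Delacroix: $900; Kowalski: $1,600; Chaudhri: $1,900; Ibarra: $1,400; Halvorsen: $400

Ownership shares total 12,773; profit-interest units total 47.
Composite weights (75% ownership shares + 25% profit-interest units): Delacroix 0.1443; Kowalski 0.2597; Chaudhri 0.3047; Ibarra 0.2337; Halvorsen 0.0575.
Pro-rata amounts: Delacroix 894.86; Kowalski 1,610.45; Chaudhri 1,889.27; Ibarra 1,449.04; Halvorsen 356.38.
Rounded to nearest $100: Delacroix $900; Kowalski $1,600; Chaudhri $1,900; Ibarra $1,400; Halvorsen $400. Sum = $6,200.
No rounding difference to absorb.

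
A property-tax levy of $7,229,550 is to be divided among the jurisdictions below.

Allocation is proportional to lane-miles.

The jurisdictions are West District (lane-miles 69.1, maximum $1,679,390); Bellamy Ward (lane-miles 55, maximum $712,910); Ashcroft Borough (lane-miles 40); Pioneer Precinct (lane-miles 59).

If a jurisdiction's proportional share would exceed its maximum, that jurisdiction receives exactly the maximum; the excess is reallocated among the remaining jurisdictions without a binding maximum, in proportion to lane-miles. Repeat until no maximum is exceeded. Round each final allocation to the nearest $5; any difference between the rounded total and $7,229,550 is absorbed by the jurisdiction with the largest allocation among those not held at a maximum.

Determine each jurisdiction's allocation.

Sum of lane-miles: 223.1.
Proportional shares (ignoring caps): West District 2,239,183.80; Bellamy Ward 1,782,273.64; Ashcroft Borough 1,296,199.01; Pioneer Precinct 1,911,893.55.
Capped: West District ($1,679,390), Bellamy Ward ($712,910); balance $4,837,250 reallocated over remaining lane-miles 99.
Remaining shares: Ashcroft Borough 1,954,444.44 → $1,954,445; Pioneer Precinct 2,882,805.56 → $2,882,805.

West District: $1,679,390 | Bellamy Ward: $712,910 | Ashcroft Borough: $1,954,445 | Pioneer Precinct: $2,882,805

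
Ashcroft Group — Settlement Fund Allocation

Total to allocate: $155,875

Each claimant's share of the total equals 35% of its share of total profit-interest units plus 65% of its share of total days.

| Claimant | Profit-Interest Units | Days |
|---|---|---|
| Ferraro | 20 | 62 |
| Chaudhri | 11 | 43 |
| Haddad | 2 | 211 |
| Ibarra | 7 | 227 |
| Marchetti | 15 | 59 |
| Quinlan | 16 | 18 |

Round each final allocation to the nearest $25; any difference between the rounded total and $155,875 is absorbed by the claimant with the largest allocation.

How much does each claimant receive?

Ferraro: $25,500 | Chaudhri: $15,475 | Haddad: $36,025 | Ibarra: $42,475 | Marchetti: $21,175 | Quinlan: $15,225

Totals — profit-interest units 71, days 620.
Combined weights (35% profit-interest units + 65% days): Ferraro 0.1636; Chaudhri 0.0993; Haddad 0.2311; Ibarra 0.2725; Marchetti 0.1358; Quinlan 0.0977.
Pro-rata amounts: Ferraro 25,499.83; Chaudhri 15,479.32; Haddad 36,017.85; Ibarra 42,474.52; Marchetti 21,167.59; Quinlan 15,235.88.
After rounding ($25): Ferraro $25,500; Chaudhri $15,475; Haddad $36,025; Ibarra $42,475; Marchetti $21,175; Quinlan $15,225. Sum = $155,875.
Sum already equals the total — no adjustment.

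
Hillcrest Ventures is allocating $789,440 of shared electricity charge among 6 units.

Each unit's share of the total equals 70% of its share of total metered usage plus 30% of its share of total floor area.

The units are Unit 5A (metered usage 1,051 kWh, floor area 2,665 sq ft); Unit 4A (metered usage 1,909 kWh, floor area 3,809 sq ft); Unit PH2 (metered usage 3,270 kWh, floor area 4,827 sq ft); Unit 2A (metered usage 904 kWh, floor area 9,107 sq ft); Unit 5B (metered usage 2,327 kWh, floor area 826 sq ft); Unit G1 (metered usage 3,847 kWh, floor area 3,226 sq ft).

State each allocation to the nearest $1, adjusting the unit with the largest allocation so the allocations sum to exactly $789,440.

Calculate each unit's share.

Metered usage total 13,308; floor area total 24,460.
Composite weights (70% metered usage + 30% floor area): Unit 5A 0.0880; Unit 4A 0.1471; Unit PH2 0.2312; Unit 2A 0.1592; Unit 5B 0.1325; Unit G1 0.2419.
Pro-rata amounts: Unit 5A 69,445.90; Unit 4A 116,150.60; Unit PH2 182,522.15; Unit 2A 125,715.95; Unit 5B 104,625.18; Unit G1 190,980.23.
At nearest $1: Unit 5A $69,446; Unit 4A $116,151; Unit PH2 $182,522; Unit 2A $125,716; Unit 5B $104,625; Unit G1 $190,980. Sum = $789,440.
Sum already equals the total — no adjustment.

Unit 5A: $69,446; Unit 4A: $116,151; Unit PH2: $182,522; Unit 2A: $125,716; Unit 5B: $104,625; Unit G1: $190,980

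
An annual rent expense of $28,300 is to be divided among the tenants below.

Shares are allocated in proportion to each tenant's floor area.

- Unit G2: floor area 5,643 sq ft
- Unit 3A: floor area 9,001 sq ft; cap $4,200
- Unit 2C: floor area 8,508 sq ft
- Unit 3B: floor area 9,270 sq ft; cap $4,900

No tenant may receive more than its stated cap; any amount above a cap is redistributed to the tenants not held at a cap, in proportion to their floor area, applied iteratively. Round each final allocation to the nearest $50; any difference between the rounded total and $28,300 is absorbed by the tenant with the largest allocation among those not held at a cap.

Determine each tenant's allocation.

Unit G2: $7,650; Unit 3A: $4,200; Unit 2C: $11,550; Unit 3B: $4,900

Combined floor area = 32,422.
Unconstrained shares: Unit G2 4,925.57; Unit 3A 7,856.65; Unit 2C 7,426.33; Unit 3B 8,091.45.
Capped: Unit 3A ($4,200), Unit 3B ($4,900); residual $19,200 reallocated over remaining floor area 14,151.
Shares after redistribution: Unit G2 7,656.39 → $7,650; Unit 2C 11,543.61 → $11,550.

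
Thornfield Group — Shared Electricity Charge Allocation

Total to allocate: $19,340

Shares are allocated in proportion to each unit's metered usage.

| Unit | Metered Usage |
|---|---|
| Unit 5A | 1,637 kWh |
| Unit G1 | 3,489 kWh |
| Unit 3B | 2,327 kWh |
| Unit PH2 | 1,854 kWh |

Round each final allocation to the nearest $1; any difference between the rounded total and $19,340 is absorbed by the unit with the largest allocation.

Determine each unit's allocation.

Sum of metered usage: 9,307.
Unrounded shares: Unit 5A 1,637/9,307 × $19,340 = 3,401.70; Unit G1 3,489/9,307 × $19,340 = 7,250.16; Unit 3B 2,327/9,307 × $19,340 = 4,835.52; Unit PH2 1,854/9,307 × $19,340 = 3,852.62.
Rounded to nearest $1: Unit 5A $3,402; Unit G1 $7,250; Unit 3B $4,836; Unit PH2 $3,853. Sum = $19,341.
Difference $19,340 − $19,341 = −$1 applied to largest allocation (Unit G1): Unit G1 becomes $7,249.

Unit 5A: $3,402 · Unit G1: $7,249 · Unit 3B: $4,836 · Unit PH2: $3,853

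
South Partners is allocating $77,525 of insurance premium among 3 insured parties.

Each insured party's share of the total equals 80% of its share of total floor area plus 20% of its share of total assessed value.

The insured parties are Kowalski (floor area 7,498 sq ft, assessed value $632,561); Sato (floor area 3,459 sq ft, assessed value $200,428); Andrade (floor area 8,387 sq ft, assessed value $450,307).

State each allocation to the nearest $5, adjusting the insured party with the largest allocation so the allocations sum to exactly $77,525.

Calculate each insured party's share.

Kowalski: $31,685 | Sato: $13,510 | Andrade: $32,330

Totals — floor area 19,344, assessed value 1,283,296.
Blended shares (80% floor area + 20% assessed value): Kowalski 0.4087; Sato 0.1743; Andrade 0.4170.
Proportional shares: Kowalski 31,682.51; Sato 13,511.72; Andrade 32,330.77.
After rounding ($5): Kowalski $31,685; Sato $13,510; Andrade $32,330. Sum = $77,525.
Sum already equals the total — no adjustment.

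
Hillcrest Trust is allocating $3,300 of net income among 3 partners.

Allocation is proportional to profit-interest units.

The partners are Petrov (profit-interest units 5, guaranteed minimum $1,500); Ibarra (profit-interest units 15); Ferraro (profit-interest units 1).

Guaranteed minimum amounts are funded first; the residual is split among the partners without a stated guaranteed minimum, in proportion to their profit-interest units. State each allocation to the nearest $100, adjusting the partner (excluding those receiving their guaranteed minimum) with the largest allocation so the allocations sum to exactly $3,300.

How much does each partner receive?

Guaranteed amounts: Petrov $1,500. Remaining pool $1,800.
Remaining pool split over remaining profit-interest units 16: Ibarra 1,687.50 → $1,700; Ferraro 112.50 → $100.

Petrov: $1,500; Ibarra: $1,700; Ferraro: $100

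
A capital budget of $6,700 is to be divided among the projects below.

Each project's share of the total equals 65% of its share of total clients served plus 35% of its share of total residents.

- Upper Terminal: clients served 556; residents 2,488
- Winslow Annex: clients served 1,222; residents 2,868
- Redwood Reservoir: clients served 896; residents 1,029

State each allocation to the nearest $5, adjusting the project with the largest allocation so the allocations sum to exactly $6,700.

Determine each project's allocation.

Clients served total 2,674; residents total 6,385.
Blended shares (65% clients served + 35% residents): Upper Terminal 0.2715; Winslow Annex 0.4543; Redwood Reservoir 0.2742.
Pro-rata amounts: Upper Terminal 1,819.29; Winslow Annex 3,043.53; Redwood Reservoir 1,837.18.
At nearest $5: Upper Terminal $1,820; Winslow Annex $3,045; Redwood Reservoir $1,835. Sum = $6,700.
No rounding difference to absorb.

Upper Terminal: $1,820 | Winslow Annex: $3,045 | Redwood Reservoir: $1,835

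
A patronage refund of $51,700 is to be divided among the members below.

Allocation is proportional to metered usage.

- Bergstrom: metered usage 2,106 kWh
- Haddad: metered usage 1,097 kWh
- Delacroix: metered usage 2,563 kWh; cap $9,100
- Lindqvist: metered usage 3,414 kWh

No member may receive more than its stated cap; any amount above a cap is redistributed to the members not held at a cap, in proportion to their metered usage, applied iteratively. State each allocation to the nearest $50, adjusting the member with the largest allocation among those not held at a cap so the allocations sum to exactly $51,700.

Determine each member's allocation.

Combined metered usage = 9,180.
Pro-rata shares before constraints: Bergstrom 11,860.59; Haddad 6,178.09; Delacroix 14,434.32; Lindqvist 19,226.99.
Held at cap: Delacroix ($9,100); balance $42,600 reallocated over remaining metered usage 6,617.
Redistributed shares: Bergstrom 13,558.35 → $13,550; Haddad 7,062.45 → $7,050; Lindqvist 21,979.21 → $22,000.

Bergstrom: $13,550 | Haddad: $7,050 | Delacroix: $9,100 | Lindqvist: $22,000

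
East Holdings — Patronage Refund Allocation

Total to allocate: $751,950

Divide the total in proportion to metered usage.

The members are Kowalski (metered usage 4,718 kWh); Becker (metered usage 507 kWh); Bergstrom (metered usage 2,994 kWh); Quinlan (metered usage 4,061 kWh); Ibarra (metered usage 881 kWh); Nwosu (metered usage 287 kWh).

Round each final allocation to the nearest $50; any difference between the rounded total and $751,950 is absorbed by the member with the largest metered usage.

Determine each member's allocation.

Sum of metered usage: 13,448.
Proportional shares: Kowalski 4,718/13,448 × $751,950 = 263,808.75; Becker 507/13,448 × $751,950 = 28,349.10; Bergstrom 2,994/13,448 × $751,950 = 167,410.64; Quinlan 4,061/13,448 × $751,950 = 227,072.35; Ibarra 881/13,448 × $751,950 = 49,261.45; Nwosu 287/13,448 × $751,950 = 16,047.71.
Rounded to nearest $50: Kowalski $263,800; Becker $28,350; Bergstrom $167,400; Quinlan $227,050; Ibarra $49,250; Nwosu $16,050. Sum = $751,900.
Difference $751,950 − $751,900 = +$50 applied to largest metered usage (Kowalski): Kowalski becomes $263,850.

Kowalski: $263,850; Becker: $28,350; Bergstrom: $167,400; Quinlan: $227,050; Ibarra: $49,250; Nwosu: $16,050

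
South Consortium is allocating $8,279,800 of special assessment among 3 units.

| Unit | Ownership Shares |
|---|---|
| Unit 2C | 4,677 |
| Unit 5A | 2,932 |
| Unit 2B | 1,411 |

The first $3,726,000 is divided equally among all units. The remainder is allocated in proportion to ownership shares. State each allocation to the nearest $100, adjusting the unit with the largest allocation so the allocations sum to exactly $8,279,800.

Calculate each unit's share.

Unit 2C: $3,603,200; Unit 5A: $2,722,200; Unit 2B: $1,954,400

First tranche $3,726,000 split equally: $1,242,000 each.
Remainder $4,553,800 by ownership shares (total 9,020): Unit 2C 2,361,210.93 → $2,361,200; Unit 5A 1,480,237.43 → $1,480,200; Unit 2B 712,351.64 → $712,400.
Totals: Unit 2C $1,242,000 + $2,361,200 = $3,603,200; Unit 5A $1,242,000 + $1,480,200 = $2,722,200; Unit 2B $1,242,000 + $712,400 = $1,954,400.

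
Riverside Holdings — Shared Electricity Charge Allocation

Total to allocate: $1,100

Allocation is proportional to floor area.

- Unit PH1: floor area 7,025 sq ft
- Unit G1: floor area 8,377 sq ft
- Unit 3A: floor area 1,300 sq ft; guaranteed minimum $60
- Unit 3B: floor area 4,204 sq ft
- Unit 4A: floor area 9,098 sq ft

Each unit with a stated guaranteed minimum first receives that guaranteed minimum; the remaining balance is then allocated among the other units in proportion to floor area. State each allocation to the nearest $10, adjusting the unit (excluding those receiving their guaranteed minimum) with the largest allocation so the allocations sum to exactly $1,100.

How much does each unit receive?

Unit PH1: $250 · Unit G1: $300 · Unit 3A: $60 · Unit 3B: $150 · Unit 4A: $340

Fund the minimums — Unit 3A $60. Residual $1,040.
Residual split over remaining floor area 28,704: Unit PH1 254.53 → $250; Unit G1 303.51 → $300; Unit 3B 152.32 → $150; Unit 4A 329.64 → $330.
Rounding difference +$10 applied to Unit 4A → $340.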